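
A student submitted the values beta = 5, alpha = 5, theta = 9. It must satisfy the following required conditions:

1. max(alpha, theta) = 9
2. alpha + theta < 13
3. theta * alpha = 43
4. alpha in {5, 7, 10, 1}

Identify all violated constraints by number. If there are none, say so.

1. max(5, 9) = 9 — satisfied.
2. alpha + theta = 5 + 9 = 14; 14 ≥ 13, bound 13 not met — violated.
3. theta * alpha = 9 * 5 = 45, not 43 — violated.
4. alpha = 5 is in {5, 7, 10, 1} — satisfied.

The assignment fails constraints 2 and 3.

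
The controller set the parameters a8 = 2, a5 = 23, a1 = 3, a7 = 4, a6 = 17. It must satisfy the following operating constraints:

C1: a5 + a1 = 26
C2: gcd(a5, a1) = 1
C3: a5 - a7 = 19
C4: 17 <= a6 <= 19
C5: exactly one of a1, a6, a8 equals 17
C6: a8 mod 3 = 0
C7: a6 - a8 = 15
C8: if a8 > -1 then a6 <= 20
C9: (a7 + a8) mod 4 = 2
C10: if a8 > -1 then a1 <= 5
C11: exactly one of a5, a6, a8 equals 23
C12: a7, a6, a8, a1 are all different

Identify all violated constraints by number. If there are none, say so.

The assignment fails constraint 6.

C1: a5 + a1 = 23 + 3 = 26  holds
C2: gcd(23, 3) = 1  holds
C3: a5 - a7 = 23 - 4 = 19  holds
C4: a6 = 17 lies in [17, 19]  holds
C5: a1=3, a6=17, a8=2; 1 of them equals 17  holds
C6: 2 mod 3 = 2, not 0  fails
C7: a6 - a8 = 17 - 2 = 15  holds
C8: a8 = 2 > -1, so we need a6 ≤ 20; a6 = 17 ≤ 20  holds
C9: a7 + a8 = 6; 6 mod 4 = 2  holds
C10: a8 = 2 > -1, so we need a1 ≤ 5; a1 = 3 ≤ 5  holds
C11: a5=23, a6=17, a8=2; 1 of them equals 23  holds
C12: values 4, 17, 2, 3 are pairwise distinct  holds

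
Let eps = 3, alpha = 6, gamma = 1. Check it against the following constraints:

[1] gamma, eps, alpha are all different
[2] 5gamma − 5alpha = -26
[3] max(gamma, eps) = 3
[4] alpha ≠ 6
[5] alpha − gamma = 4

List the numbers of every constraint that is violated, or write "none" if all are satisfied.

The assignment fails constraints 2, 4, 5.

[1] values 1, 3, 6 are pairwise distinct — OK.
[2] 5gamma − 5alpha = 5(1) − 5(6) = -25, not -26 — violated.
[3] max(1, 3) = 3 — OK.
[4] alpha = 6, but 6 is required to differ — violated.
[5] alpha − gamma = 6 − 1 = 5, not 4 — violated.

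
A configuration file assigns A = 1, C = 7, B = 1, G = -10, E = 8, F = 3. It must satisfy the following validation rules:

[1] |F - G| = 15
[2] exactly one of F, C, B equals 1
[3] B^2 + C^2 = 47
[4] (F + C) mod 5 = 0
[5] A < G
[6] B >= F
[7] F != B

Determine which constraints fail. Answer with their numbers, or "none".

No — constraints 1, 3, 5, and 6 are not satisfied.

[1] |3 - (-10)| = 13, not 15  no
[2] F=3, C=7, B=1; 1 of them equals 1  yes
[3] B^2 + C^2 = 1^2 + 7^2 = 1 + 49 = 50, not 47  no
[4] F + C = 10; 10 mod 5 = 0  yes
[5] A = 1, G = -10; 1 ≥ -10 (want <)  no
[6] B = 1, F = 3; 1 < 3 (want ≥)  no
[7] F = 3, B = 1; distinct  yes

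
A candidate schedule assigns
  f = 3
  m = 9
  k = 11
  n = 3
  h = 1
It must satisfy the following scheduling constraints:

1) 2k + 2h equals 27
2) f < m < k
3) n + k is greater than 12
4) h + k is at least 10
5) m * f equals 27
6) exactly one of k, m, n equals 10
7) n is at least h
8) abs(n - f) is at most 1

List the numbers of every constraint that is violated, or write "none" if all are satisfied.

1) 2k + 2h = 2(11) + 2(1) = 24, not 27  FAIL
2) values 3 < 9 < 11  OK
3) n + k = 3 + 11 = 14; 14 > 12  OK
4) h + k = 1 + 11 = 12; 12 ≥ 10  OK
5) m * f = 9 * 3 = 27  OK
6) k=11, m=9, n=3; 0 of them equal 10, not exactly one  FAIL
7) n = 3, h = 1; 3 ≥ 1  OK
8) abs(3 - 3) = 0; 0 ≤ 1  OK

Constraints 1, 6 are violated.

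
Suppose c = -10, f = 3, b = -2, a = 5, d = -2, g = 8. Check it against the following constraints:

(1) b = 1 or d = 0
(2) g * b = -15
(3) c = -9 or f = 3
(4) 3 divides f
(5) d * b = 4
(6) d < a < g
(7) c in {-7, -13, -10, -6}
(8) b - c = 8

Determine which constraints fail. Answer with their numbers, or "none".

Violated: 1 and 2.

(1) b = -2 ≠ 1 and d = -2 ≠ 0; both disjuncts false — fails.
(2) g * b = 8 * (-2) = -16, not -15 — fails.
(3) c = -10 ≠ -9, but f = 3 = 3 (second disjunct) — holds.
(4) 3 / 3 = 1, so 3 divides 3 — holds.
(5) d * b = -2 * (-2) = 4 — holds.
(6) values -2 < 5 < 8 — holds.
(7) c = -10 is in {-7, -13, -10, -6} — holds.
(8) b - c = -2 - (-10) = 8 — holds.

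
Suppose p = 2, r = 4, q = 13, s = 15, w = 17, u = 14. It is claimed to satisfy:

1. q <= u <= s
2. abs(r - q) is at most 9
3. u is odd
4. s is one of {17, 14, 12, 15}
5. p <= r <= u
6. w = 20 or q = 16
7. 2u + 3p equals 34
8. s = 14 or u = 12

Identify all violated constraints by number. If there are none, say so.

1. values 13 <= 14 <= 15  yes
2. abs(4 - 13) = 9; 9 ≤ 9  yes
3. u = 14 is even  no
4. s = 15 is in {17, 14, 12, 15}  yes
5. values 2 <= 4 <= 14  yes
6. w = 17 ≠ 20 and q = 13 ≠ 16; both disjuncts false  no
7. 2u + 3p = 2(14) + 3(2) = 34  yes
8. s = 15 ≠ 14 and u = 14 ≠ 12; both disjuncts false  no

Violated: 3, 6, 8.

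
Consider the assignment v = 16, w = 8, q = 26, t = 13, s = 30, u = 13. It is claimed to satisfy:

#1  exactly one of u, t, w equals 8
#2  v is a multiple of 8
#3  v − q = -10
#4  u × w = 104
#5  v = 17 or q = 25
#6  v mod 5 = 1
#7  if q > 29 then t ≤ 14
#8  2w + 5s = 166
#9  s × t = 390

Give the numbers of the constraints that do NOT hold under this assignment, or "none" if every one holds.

#1 u=13, t=13, w=8; 1 of them equals 8 — OK.
#2 16 / 8 = 2, so 8 divides 16 — OK.
#3 v − q = 16 − 26 = -10 — OK.
#4 u × w = 13 × 8 = 104 — OK.
#5 v = 16 ≠ 17 and q = 26 ≠ 25; both disjuncts false — violated.
#6 16 mod 5 = 1 — OK.
#7 q = 26, not > 29; antecedent false, conditional vacuously true — OK.
#8 2w + 5s = 2(8) + 5(30) = 166 — OK.
#9 s × t = 30 × 13 = 390 — OK.

Constraint 5 is violated.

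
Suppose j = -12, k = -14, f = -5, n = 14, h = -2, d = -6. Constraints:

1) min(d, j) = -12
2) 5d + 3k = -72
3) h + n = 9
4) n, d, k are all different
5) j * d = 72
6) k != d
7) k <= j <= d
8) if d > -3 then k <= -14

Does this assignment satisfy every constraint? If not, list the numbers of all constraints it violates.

1) min(-6, -12) = -12  yes
2) 5d + 3k = 5(-6) + 3(-14) = -72  yes
3) h + n = -2 + 14 = 12, not 9  no
4) values 14, -6, -14 are pairwise distinct  yes
5) j * d = -12 * (-6) = 72  yes
6) k = -14, d = -6; distinct  yes
7) values -14 <= -12 <= -6  yes
8) d = -6, not > -3; antecedent false, conditional vacuously true  yes

No — constraint 3 is not satisfied.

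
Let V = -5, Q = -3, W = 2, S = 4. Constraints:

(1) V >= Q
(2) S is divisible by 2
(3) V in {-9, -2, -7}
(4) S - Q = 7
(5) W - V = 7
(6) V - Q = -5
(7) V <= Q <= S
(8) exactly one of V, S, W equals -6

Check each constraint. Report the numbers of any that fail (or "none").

(1) V = -5, Q = -3; -5 < -3 (want ≥) — does not hold.
(2) 4 / 2 = 2, so 2 divides 4 — holds.
(3) V = -5 is not in {-9, -2, -7} — does not hold.
(4) S - Q = 4 - (-3) = 7 — holds.
(5) W - V = 2 - (-5) = 7 — holds.
(6) V - Q = -5 - (-3) = -2, not -5 — does not hold.
(7) values -5 <= -3 <= 4 — holds.
(8) V=-5, S=4, W=2; 0 of them equal -6, not exactly one — does not hold.

No — constraints 1, 3, 6, and 8 are not satisfied.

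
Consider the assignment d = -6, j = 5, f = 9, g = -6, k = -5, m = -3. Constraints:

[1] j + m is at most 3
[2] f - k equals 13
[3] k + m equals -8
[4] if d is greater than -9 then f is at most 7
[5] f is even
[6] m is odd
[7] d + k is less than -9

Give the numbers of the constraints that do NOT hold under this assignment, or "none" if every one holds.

[1] j + m = 5 + (-3) = 2; 2 ≤ 3  yes
[2] f - k = 9 - (-5) = 14, not 13  no
[3] k + m = -5 + (-3) = -8  yes
[4] d = -6 > -9, so we need f ≤ 7; but f = 9 > 7  no
[5] f = 9 is odd  no
[6] m = -3 is odd  yes
[7] d + k = -6 + (-5) = -11; -11 < -9  yes

The assignment fails constraints 2, 4, and 5.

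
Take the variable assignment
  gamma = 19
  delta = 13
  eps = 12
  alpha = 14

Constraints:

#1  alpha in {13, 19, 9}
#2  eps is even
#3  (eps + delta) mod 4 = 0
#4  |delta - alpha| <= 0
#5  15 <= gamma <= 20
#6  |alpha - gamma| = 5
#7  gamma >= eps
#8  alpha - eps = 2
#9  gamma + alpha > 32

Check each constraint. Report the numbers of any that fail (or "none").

No — constraints 1, 3, and 4 are not satisfied.

#1 alpha = 14 is not in {13, 19, 9} — fails.
#2 eps = 12 is even — holds.
#3 eps + delta = 25; 25 mod 4 = 1, not 0 — fails.
#4 |13 - 14| = 1; 1 > 0, exceeds bound 0 — fails.
#5 gamma = 19 lies in [15, 20] — holds.
#6 |14 - 19| = 5 — holds.
#7 gamma = 19, eps = 12; 19 ≥ 12 — holds.
#8 alpha - eps = 14 - 12 = 2 — holds.
#9 gamma + alpha = 19 + 14 = 33; 33 > 32 — holds.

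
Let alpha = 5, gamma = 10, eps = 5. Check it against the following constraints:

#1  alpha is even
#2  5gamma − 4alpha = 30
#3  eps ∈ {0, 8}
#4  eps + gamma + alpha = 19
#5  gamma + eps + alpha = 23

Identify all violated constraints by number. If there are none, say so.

No — constraints 1, 3, 4, and 5 are not satisfied.

#1 alpha = 5 is odd — violated.
#2 5gamma − 4alpha = 5(10) − 4(5) = 30 — OK.
#3 eps = 5 is not in {0, 8} — violated.
#4 eps + gamma + alpha = 5 + 10 + 5 = 20, not 19 — violated.
#5 gamma + eps + alpha = 10 + 5 + 5 = 20, not 23 — violated.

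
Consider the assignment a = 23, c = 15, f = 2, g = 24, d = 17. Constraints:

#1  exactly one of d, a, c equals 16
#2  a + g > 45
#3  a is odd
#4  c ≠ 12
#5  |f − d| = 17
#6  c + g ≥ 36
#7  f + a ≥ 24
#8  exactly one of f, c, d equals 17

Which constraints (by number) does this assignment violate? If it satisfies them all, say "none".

Constraints 1, 5 do not hold.

#1 d=17, a=23, c=15; 0 of them equal 16, not exactly one — violated.
#2 a + g = 23 + 24 = 47; 47 > 45 — satisfied.
#3 a = 23 is odd — satisfied.
#4 c = 15, and 15 ≠ 12 — satisfied.
#5 |2 − 17| = 15, not 17 — violated.
#6 c + g = 15 + 24 = 39; 39 ≥ 36 — satisfied.
#7 f + a = 2 + 23 = 25; 25 ≥ 24 — satisfied.
#8 f=2, c=15, d=17; 1 of them equals 17 — satisfied.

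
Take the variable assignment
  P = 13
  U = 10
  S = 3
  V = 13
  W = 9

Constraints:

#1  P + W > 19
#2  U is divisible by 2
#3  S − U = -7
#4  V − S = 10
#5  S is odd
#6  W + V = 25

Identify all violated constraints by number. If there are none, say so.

Violated: 6.

#1 P + W = 13 + 9 = 22; 22 > 19 — holds.
#2 10 / 2 = 5, so 2 divides 10 — holds.
#3 S − U = 3 − 10 = -7 — holds.
#4 V − S = 13 − 3 = 10 — holds.
#5 S = 3 is odd — holds.
#6 W + V = 9 + 13 = 22, not 25 — fails.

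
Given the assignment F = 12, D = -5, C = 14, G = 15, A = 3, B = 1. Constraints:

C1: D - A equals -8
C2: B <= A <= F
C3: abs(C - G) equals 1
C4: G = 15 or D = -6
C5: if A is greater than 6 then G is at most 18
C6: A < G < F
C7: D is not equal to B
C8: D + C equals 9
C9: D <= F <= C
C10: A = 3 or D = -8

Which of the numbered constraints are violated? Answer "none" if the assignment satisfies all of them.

C1: D - A = -5 - 3 = -8  ✔
C2: values 1 <= 3 <= 12  ✔
C3: abs(14 - 15) = 1  ✔
C4: G = 15 = 15 (first disjunct)  ✔
C5: A = 3, not > 6; antecedent false, conditional vacuously true  ✔
C6: values 3, 15, 12; G = 15 is not < F = 12  ✘
C7: D = -5, B = 1; distinct  ✔
C8: D + C = -5 + 14 = 9  ✔
C9: values -5 <= 12 <= 14  ✔
C10: A = 3 = 3 (first disjunct)  ✔

Violated: 6.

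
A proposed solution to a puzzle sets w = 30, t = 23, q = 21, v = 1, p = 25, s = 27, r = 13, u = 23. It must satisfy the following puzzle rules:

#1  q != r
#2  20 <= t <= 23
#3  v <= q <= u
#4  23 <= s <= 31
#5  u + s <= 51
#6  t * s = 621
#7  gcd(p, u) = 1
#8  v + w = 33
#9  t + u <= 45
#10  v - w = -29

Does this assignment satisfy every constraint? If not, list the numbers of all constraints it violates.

No — constraints 8, 9 are not satisfied.

#1 q = 21, r = 13; distinct — holds.
#2 t = 23 lies in [20, 23] — holds.
#3 values 1 <= 21 <= 23 — holds.
#4 s = 27 lies in [23, 31] — holds.
#5 u + s = 23 + 27 = 50; 50 ≤ 51 — holds.
#6 t * s = 23 * 27 = 621 — holds.
#7 gcd(25, 23) = 1 — holds.
#8 v + w = 1 + 30 = 31, not 33 — does not hold.
#9 t + u = 23 + 23 = 46; 46 > 45, bound 45 not met — does not hold.
#10 v - w = 1 - 30 = -29 — holds.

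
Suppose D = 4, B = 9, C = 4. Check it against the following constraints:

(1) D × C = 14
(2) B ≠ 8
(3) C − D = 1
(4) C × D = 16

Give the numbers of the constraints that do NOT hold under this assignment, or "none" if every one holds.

The assignment fails constraints 1, 3.

(1) D × C = 4 × 4 = 16, not 14 — does not hold.
(2) B = 9, and 9 ≠ 8 — holds.
(3) C − D = 4 − 4 = 0, not 1 — does not hold.
(4) C × D = 4 × 4 = 16 — holds.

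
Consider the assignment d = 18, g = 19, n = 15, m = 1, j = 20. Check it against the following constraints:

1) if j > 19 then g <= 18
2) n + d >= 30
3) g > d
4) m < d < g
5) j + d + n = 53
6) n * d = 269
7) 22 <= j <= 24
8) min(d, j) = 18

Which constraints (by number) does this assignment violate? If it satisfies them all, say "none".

Constraints 1, 6, and 7 do not hold.

1) j = 20 > 19, so we need g ≤ 18; but g = 19 > 18 — violated.
2) n + d = 15 + 18 = 33; 33 ≥ 30 — OK.
3) g = 19, d = 18; 19 > 18 — OK.
4) values 1 < 18 < 19 — OK.
5) j + d + n = 20 + 18 + 15 = 53 — OK.
6) n * d = 15 * 18 = 270, not 269 — violated.
7) j = 20 is outside [22, 24] — violated.
8) min(18, 20) = 18 — OK.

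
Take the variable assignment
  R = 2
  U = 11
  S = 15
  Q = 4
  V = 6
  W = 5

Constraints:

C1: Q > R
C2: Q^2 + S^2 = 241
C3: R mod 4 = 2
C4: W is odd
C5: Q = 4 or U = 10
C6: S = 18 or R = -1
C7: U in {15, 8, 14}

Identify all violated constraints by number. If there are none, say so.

The assignment fails constraints 6 and 7.

C1: Q = 4, R = 2; 4 > 2 — OK.
C2: Q^2 + S^2 = 4^2 + 15^2 = 16 + 225 = 241 — OK.
C3: 2 mod 4 = 2 — OK.
C4: W = 5 is odd — OK.
C5: Q = 4 = 4 (first disjunct) — OK.
C6: S = 15 ≠ 18 and R = 2 ≠ -1; both disjuncts false — violated.
C7: U = 11 is not in {15, 8, 14} — violated.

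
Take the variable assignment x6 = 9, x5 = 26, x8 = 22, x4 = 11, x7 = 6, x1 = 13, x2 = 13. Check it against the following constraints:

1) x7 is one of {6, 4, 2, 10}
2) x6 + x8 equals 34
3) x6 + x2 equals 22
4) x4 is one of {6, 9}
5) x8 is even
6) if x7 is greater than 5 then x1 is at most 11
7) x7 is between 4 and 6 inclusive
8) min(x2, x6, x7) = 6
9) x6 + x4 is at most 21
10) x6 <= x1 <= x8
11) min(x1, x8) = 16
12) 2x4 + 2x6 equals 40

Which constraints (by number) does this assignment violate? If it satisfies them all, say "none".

1) x7 = 6 is in {6, 4, 2, 10} — holds.
2) x6 + x8 = 9 + 22 = 31, not 34 — fails.
3) x6 + x2 = 9 + 13 = 22 — holds.
4) x4 = 11 is not in {6, 9} — fails.
5) x8 = 22 is even — holds.
6) x7 = 6 > 5, so we need x1 ≤ 11; but x1 = 13 > 11 — fails.
7) x7 = 6 lies in [4, 6] — holds.
8) min(13, 9, 6) = 6 — holds.
9) x6 + x4 = 9 + 11 = 20; 20 ≤ 21 — holds.
10) values 9 <= 13 <= 22 — holds.
11) min(13, 22) = 13, not 16 — fails.
12) 2x4 + 2x6 = 2(11) + 2(9) = 40 — holds.

Constraints 2, 4, 6, 11 are violated.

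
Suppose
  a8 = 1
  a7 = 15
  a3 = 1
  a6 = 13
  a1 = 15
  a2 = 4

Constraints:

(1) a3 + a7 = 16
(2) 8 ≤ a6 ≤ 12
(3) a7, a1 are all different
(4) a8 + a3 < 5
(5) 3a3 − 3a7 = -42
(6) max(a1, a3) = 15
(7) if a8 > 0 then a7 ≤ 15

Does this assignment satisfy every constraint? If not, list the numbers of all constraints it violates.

The assignment fails constraints 2, 3.

(1) a3 + a7 = 1 + 15 = 16 — holds.
(2) a6 = 13 is outside [8, 12] — does not hold.
(3) a7 = a1 = 15, not all different — does not hold.
(4) a8 + a3 = 1 + 1 = 2; 2 < 5 — holds.
(5) 3a3 − 3a7 = 3(1) − 3(15) = -42 — holds.
(6) max(15, 1) = 15 — holds.
(7) a8 = 1 > 0, so we need a7 ≤ 15; a7 = 15 ≤ 15 — holds.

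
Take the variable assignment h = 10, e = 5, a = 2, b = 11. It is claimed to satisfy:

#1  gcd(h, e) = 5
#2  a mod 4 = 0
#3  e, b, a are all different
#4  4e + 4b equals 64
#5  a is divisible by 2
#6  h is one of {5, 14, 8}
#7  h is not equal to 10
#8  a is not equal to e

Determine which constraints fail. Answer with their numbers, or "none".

#1 gcd(10, 5) = 5 — OK.
#2 2 mod 4 = 2, not 0 — violated.
#3 values 5, 11, 2 are pairwise distinct — OK.
#4 4e + 4b = 4(5) + 4(11) = 64 — OK.
#5 2 / 2 = 1, so 2 divides 2 — OK.
#6 h = 10 is not in {5, 14, 8} — violated.
#7 h = 10, but 10 is required to differ — violated.
#8 a = 2, e = 5; distinct — OK.

Violated: 2, 6, and 7.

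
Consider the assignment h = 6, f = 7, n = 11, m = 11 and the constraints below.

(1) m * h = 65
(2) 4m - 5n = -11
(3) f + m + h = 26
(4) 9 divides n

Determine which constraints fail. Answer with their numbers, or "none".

Violated: 1, 3, and 4.

(1) m * h = 11 * 6 = 66, not 65 — does not hold.
(2) 4m - 5n = 4(11) - 5(11) = -11 — holds.
(3) f + m + h = 7 + 11 + 6 = 24, not 26 — does not hold.
(4) 11 = 9*1 + 2, so 9 does not divide 11 — does not hold.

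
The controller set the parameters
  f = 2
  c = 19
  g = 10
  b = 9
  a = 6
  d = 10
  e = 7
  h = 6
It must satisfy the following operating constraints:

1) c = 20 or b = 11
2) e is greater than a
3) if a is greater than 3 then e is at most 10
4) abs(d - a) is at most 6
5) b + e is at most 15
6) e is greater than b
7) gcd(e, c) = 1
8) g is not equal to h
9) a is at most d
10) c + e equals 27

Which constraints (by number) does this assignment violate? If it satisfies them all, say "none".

Constraints 1, 5, 6, 10 do not hold.

1) c = 19 ≠ 20 and b = 9 ≠ 11; both disjuncts false  false
2) e = 7, a = 6; 7 > 6  true
3) a = 6 > 3, so we need e ≤ 10; e = 7 ≤ 10  true
4) abs(10 - 6) = 4; 4 ≤ 6  true
5) b + e = 9 + 7 = 16; 16 > 15, bound 15 not met  false
6) e = 7, b = 9; 7 ≤ 9 (want >)  false
7) gcd(7, 19) = 1  true
8) g = 10, h = 6; distinct  true
9) a = 6, d = 10; 6 ≤ 10  true
10) c + e = 19 + 7 = 26, not 27  false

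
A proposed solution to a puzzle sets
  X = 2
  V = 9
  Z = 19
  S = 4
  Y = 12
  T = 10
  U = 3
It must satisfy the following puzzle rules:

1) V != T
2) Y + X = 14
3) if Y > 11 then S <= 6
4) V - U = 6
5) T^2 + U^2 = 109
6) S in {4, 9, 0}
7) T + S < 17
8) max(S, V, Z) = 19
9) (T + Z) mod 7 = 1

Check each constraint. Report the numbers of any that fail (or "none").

Yes — all constraints hold.

1) V = 9, T = 10; distinct — holds.
2) Y + X = 12 + 2 = 14 — holds.
3) Y = 12 > 11, so we need S ≤ 6; S = 4 ≤ 6 — holds.
4) V - U = 9 - 3 = 6 — holds.
5) T^2 + U^2 = 10^2 + 3^2 = 100 + 9 = 109 — holds.
6) S = 4 is in {4, 9, 0} — holds.
7) T + S = 10 + 4 = 14; 14 < 17 — holds.
8) max(4, 9, 19) = 19 — holds.
9) T + Z = 29; 29 mod 7 = 1 — holds.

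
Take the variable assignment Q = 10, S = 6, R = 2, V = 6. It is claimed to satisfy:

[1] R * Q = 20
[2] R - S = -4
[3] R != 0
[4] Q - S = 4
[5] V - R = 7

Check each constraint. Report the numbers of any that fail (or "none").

[1] R * Q = 2 * 10 = 20  yes
[2] R - S = 2 - 6 = -4  yes
[3] R = 2, and 2 ≠ 0  yes
[4] Q - S = 10 - 6 = 4  yes
[5] V - R = 6 - 2 = 4, not 7  no

No — constraint 5 is not satisfied.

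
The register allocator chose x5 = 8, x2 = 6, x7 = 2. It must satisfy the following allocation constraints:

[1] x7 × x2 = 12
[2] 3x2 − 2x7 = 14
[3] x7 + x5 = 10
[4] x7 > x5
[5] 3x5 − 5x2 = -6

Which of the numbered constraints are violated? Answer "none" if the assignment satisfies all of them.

[1] x7 × x2 = 2 × 6 = 12  ✓
[2] 3x2 − 2x7 = 3(6) − 2(2) = 14  ✓
[3] x7 + x5 = 2 + 8 = 10  ✓
[4] x7 = 2, x5 = 8; 2 ≤ 8 (want >)  ✗
[5] 3x5 − 5x2 = 3(8) − 5(6) = -6  ✓

No — constraint 4 is not satisfied.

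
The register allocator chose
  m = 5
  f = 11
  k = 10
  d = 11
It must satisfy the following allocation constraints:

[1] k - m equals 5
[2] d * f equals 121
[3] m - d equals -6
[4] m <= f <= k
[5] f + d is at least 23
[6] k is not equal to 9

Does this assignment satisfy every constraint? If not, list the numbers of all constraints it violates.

[1] k - m = 10 - 5 = 5  true
[2] d * f = 11 * 11 = 121  true
[3] m - d = 5 - 11 = -6  true
[4] values 5, 11, 10; f = 11 is not <= k = 10  false
[5] f + d = 11 + 11 = 22; 22 < 23, bound 23 not met  false
[6] k = 10, and 10 ≠ 9  true

No — constraints 4 and 5 are not satisfied.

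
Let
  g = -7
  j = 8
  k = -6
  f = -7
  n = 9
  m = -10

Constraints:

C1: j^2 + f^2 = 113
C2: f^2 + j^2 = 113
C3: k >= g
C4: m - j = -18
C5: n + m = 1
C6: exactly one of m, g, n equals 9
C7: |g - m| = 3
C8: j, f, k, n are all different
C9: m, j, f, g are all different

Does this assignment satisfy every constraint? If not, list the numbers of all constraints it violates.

C1: j^2 + f^2 = 8^2 + (-7)^2 = 64 + 49 = 113 — satisfied.
C2: f^2 + j^2 = (-7)^2 + 8^2 = 49 + 64 = 113 — satisfied.
C3: k = -6, g = -7; -6 ≥ -7 — satisfied.
C4: m - j = -10 - 8 = -18 — satisfied.
C5: n + m = 9 + (-10) = -1, not 1 — violated.
C6: m=-10, g=-7, n=9; 1 of them equals 9 — satisfied.
C7: |-7 - (-10)| = 3 — satisfied.
C8: values 8, -7, -6, 9 are pairwise distinct — satisfied.
C9: f = g = -7, not all different — violated.

No — constraints 5, 9 are not satisfied.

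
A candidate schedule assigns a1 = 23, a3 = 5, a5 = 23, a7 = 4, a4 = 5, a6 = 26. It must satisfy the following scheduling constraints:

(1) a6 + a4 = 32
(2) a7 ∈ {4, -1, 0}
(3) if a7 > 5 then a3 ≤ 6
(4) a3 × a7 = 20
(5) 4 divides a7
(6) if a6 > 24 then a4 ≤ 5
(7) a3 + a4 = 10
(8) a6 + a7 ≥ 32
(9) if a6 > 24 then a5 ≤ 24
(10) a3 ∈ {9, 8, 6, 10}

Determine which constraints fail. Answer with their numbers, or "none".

(1) a6 + a4 = 26 + 5 = 31, not 32  no
(2) a7 = 4 is in {4, -1, 0}  yes
(3) a7 = 4, not > 5; antecedent false, conditional vacuously true  yes
(4) a3 × a7 = 5 × 4 = 20  yes
(5) 4 / 4 = 1, so 4 divides 4  yes
(6) a6 = 26 > 24, so we need a4 ≤ 5; a4 = 5 ≤ 5  yes
(7) a3 + a4 = 5 + 5 = 10  yes
(8) a6 + a7 = 26 + 4 = 30; 30 < 32, bound 32 not met  no
(9) a6 = 26 > 24, so we need a5 ≤ 24; a5 = 23 ≤ 24  yes
(10) a3 = 5 is not in {9, 8, 6, 10}  no

Constraints 1, 8, and 10 are violated.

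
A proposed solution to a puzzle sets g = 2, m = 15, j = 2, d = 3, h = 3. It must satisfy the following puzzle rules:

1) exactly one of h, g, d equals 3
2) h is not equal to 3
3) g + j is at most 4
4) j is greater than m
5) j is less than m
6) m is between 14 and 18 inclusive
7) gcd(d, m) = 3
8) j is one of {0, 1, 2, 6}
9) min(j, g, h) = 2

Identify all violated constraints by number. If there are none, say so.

Constraints 1, 2, and 4 do not hold.

1) h=3, g=2, d=3; 2 of them equal 3, not exactly one — violated.
2) h = 3, but 3 is required to differ — violated.
3) g + j = 2 + 2 = 4; 4 ≤ 4 — OK.
4) j = 2, m = 15; 2 ≤ 15 (want >) — violated.
5) j = 2, m = 15; 2 < 15 — OK.
6) m = 15 lies in [14, 18] — OK.
7) gcd(3, 15) = 3 — OK.
8) j = 2 is in {0, 1, 2, 6} — OK.
9) min(2, 2, 3) = 2 — OK.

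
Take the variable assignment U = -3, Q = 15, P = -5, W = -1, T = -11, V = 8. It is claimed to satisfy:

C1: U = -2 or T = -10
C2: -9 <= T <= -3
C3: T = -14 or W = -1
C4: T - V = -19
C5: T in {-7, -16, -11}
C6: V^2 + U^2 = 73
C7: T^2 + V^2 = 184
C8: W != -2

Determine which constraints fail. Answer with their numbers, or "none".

C1: U = -3 ≠ -2 and T = -11 ≠ -10; both disjuncts false — fails.
C2: T = -11 is outside [-9, -3] — fails.
C3: T = -11 ≠ -14, but W = -1 = -1 (second disjunct) — holds.
C4: T - V = -11 - 8 = -19 — holds.
C5: T = -11 is in {-7, -16, -11} — holds.
C6: V^2 + U^2 = 8^2 + (-3)^2 = 64 + 9 = 73 — holds.
C7: T^2 + V^2 = (-11)^2 + 8^2 = 121 + 64 = 185, not 184 — fails.
C8: W = -1, and -1 ≠ -2 — holds.

Constraints 1, 2, 7 are violated.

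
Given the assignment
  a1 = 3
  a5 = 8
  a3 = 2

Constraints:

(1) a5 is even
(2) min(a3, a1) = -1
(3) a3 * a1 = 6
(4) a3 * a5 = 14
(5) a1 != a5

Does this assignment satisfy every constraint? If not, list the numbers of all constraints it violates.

(1) a5 = 8 is even — holds.
(2) min(2, 3) = 2, not -1 — does not hold.
(3) a3 * a1 = 2 * 3 = 6 — holds.
(4) a3 * a5 = 2 * 8 = 16, not 14 — does not hold.
(5) a1 = 3, a5 = 8; distinct — holds.

No — constraints 2, 4 are not satisfied.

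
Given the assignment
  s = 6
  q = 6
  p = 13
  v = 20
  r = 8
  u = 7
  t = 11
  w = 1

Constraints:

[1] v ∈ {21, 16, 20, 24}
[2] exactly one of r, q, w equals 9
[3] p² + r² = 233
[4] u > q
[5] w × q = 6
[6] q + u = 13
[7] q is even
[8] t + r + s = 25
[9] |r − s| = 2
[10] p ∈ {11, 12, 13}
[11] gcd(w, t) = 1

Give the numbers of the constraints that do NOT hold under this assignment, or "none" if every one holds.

[1] v = 20 is in {21, 16, 20, 24}  holds
[2] r=8, q=6, w=1; 0 of them equal 9, not exactly one  fails
[3] p² + r² = 13² + 8² = 169 + 64 = 233  holds
[4] u = 7, q = 6; 7 > 6  holds
[5] w × q = 1 × 6 = 6  holds
[6] q + u = 6 + 7 = 13  holds
[7] q = 6 is even  holds
[8] t + r + s = 11 + 8 + 6 = 25  holds
[9] |8 − 6| = 2  holds
[10] p = 13 is in {11, 12, 13}  holds
[11] gcd(1, 11) = 1  holds

Violated: 2.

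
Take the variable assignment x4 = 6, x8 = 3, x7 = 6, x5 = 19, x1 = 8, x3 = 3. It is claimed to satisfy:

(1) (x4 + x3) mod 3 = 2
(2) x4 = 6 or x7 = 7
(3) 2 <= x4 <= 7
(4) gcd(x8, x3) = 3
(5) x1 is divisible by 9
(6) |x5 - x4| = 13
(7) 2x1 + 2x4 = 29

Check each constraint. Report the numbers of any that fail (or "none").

No — constraints 1, 5, and 7 are not satisfied.

(1) x4 + x3 = 9; 9 mod 3 = 0, not 2 — does not hold.
(2) x4 = 6 = 6 (first disjunct) — holds.
(3) x4 = 6 lies in [2, 7] — holds.
(4) gcd(3, 3) = 3 — holds.
(5) 8 = 9*0 + 8, so 9 does not divide 8 — does not hold.
(6) |19 - 6| = 13 — holds.
(7) 2x1 + 2x4 = 2(8) + 2(6) = 28, not 29 — does not hold.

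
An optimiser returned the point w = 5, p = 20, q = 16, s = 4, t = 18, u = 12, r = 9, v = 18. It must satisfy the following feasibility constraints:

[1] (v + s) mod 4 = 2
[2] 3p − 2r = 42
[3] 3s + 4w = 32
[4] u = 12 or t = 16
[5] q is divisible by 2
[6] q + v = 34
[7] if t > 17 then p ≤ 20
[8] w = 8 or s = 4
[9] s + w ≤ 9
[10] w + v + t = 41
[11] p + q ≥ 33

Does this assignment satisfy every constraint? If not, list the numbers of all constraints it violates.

[1] v + s = 22; 22 mod 4 = 2 — satisfied.
[2] 3p − 2r = 3(20) − 2(9) = 42 — satisfied.
[3] 3s + 4w = 3(4) + 4(5) = 32 — satisfied.
[4] u = 12 = 12 (first disjunct) — satisfied.
[5] 16 / 2 = 8, so 2 divides 16 — satisfied.
[6] q + v = 16 + 18 = 34 — satisfied.
[7] t = 18 > 17, so we need p ≤ 20; p = 20 ≤ 20 — satisfied.
[8] w = 5 ≠ 8, but s = 4 = 4 (second disjunct) — satisfied.
[9] s + w = 4 + 5 = 9; 9 ≤ 9 — satisfied.
[10] w + v + t = 5 + 18 + 18 = 41 — satisfied.
[11] p + q = 20 + 16 = 36; 36 ≥ 33 — satisfied.

All constraints are satisfied.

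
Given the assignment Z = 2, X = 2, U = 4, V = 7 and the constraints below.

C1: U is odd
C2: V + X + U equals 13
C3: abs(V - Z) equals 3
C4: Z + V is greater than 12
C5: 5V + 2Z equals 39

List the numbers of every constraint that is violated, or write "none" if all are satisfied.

Violated: 1, 3, and 4.

C1: U = 4 is even  ✘
C2: V + X + U = 7 + 2 + 4 = 13  ✔
C3: abs(7 - 2) = 5, not 3  ✘
C4: Z + V = 2 + 7 = 9; 9 ≤ 12, bound 12 not met  ✘
C5: 5V + 2Z = 5(7) + 2(2) = 39  ✔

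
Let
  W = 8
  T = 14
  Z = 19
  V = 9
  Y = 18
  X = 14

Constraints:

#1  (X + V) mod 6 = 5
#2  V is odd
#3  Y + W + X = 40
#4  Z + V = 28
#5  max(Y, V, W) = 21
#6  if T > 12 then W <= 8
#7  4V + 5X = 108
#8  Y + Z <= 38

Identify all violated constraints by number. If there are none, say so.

Constraints 5 and 7 do not hold.

#1 X + V = 23; 23 mod 6 = 5 — holds.
#2 V = 9 is odd — holds.
#3 Y + W + X = 18 + 8 + 14 = 40 — holds.
#4 Z + V = 19 + 9 = 28 — holds.
#5 max(18, 9, 8) = 18, not 21 — fails.
#6 T = 14 > 12, so we need W ≤ 8; W = 8 ≤ 8 — holds.
#7 4V + 5X = 4(9) + 5(14) = 106, not 108 — fails.
#8 Y + Z = 18 + 19 = 37; 37 ≤ 38 — holds.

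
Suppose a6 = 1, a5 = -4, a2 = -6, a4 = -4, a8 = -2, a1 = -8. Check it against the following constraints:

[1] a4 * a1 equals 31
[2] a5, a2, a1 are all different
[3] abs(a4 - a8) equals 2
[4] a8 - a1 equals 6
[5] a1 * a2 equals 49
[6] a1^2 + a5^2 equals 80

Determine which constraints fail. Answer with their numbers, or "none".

[1] a4 * a1 = -4 * (-8) = 32, not 31 — fails.
[2] values -4, -6, -8 are pairwise distinct — holds.
[3] abs(-4 - (-2)) = 2 — holds.
[4] a8 - a1 = -2 - (-8) = 6 — holds.
[5] a1 * a2 = -8 * (-6) = 48, not 49 — fails.
[6] a1^2 + a5^2 = (-8)^2 + (-4)^2 = 64 + 16 = 80 — holds.

The assignment fails constraints 1 and 5.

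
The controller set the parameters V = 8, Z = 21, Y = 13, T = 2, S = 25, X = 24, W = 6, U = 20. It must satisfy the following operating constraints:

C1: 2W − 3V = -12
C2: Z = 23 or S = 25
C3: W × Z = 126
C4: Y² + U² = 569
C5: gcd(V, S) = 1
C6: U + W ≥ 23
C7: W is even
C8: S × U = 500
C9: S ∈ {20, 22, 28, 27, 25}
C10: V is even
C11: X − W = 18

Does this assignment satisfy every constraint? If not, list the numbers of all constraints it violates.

C1: 2W − 3V = 2(6) − 3(8) = -12 — satisfied.
C2: Z = 21 ≠ 23, but S = 25 = 25 (second disjunct) — satisfied.
C3: W × Z = 6 × 21 = 126 — satisfied.
C4: Y² + U² = 13² + 20² = 169 + 400 = 569 — satisfied.
C5: gcd(8, 25) = 1 — satisfied.
C6: U + W = 20 + 6 = 26; 26 ≥ 23 — satisfied.
C7: W = 6 is even — satisfied.
C8: S × U = 25 × 20 = 500 — satisfied.
C9: S = 25 is in {20, 22, 28, 27, 25} — satisfied.
C10: V = 8 is even — satisfied.
C11: X − W = 24 − 6 = 18 — satisfied.

None — every constraint holds.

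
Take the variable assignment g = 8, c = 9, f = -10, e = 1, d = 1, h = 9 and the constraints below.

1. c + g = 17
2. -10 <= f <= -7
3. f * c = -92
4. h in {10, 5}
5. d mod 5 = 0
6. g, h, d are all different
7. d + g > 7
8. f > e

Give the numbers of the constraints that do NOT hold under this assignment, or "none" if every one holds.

Violated: 3, 4, 5, 8.

1. c + g = 9 + 8 = 17  OK
2. f = -10 lies in [-10, -7]  OK
3. f * c = -10 * 9 = -90, not -92  FAIL
4. h = 9 is not in {10, 5}  FAIL
5. 1 mod 5 = 1, not 0  FAIL
6. values 8, 9, 1 are pairwise distinct  OK
7. d + g = 1 + 8 = 9; 9 > 7  OK
8. f = -10, e = 1; -10 ≤ 1 (want >)  FAIL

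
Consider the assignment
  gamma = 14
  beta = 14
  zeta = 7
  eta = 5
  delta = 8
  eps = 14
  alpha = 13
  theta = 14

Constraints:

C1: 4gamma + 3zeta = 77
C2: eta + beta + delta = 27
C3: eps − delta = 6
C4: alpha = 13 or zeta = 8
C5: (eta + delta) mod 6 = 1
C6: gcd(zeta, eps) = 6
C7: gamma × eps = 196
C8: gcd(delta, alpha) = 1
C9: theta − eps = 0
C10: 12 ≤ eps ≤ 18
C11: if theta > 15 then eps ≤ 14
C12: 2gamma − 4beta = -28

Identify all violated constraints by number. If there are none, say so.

Constraint 6 is violated.

C1: 4gamma + 3zeta = 4(14) + 3(7) = 77 — satisfied.
C2: eta + beta + delta = 5 + 14 + 8 = 27 — satisfied.
C3: eps − delta = 14 − 8 = 6 — satisfied.
C4: alpha = 13 = 13 (first disjunct) — satisfied.
C5: eta + delta = 13; 13 mod 6 = 1 — satisfied.
C6: gcd(7, 14) = 7, not 6 — violated.
C7: gamma × eps = 14 × 14 = 196 — satisfied.
C8: gcd(8, 13) = 1 — satisfied.
C9: theta − eps = 14 − 14 = 0 — satisfied.
C10: eps = 14 lies in [12, 18] — satisfied.
C11: theta = 14, not > 15; antecedent false, conditional vacuously true — satisfied.
C12: 2gamma − 4beta = 2(14) − 4(14) = -28 — satisfied.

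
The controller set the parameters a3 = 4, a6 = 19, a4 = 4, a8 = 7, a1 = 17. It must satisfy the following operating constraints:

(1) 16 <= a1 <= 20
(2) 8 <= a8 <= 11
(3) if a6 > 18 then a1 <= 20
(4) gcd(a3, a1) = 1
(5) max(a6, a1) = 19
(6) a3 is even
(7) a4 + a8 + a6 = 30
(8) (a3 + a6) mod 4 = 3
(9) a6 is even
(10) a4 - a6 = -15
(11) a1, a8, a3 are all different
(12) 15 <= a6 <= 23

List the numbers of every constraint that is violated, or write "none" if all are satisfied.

(1) a1 = 17 lies in [16, 20]  ✓
(2) a8 = 7 is outside [8, 11]  ✗
(3) a6 = 19 > 18, so we need a1 ≤ 20; a1 = 17 ≤ 20  ✓
(4) gcd(4, 17) = 1  ✓
(5) max(19, 17) = 19  ✓
(6) a3 = 4 is even  ✓
(7) a4 + a8 + a6 = 4 + 7 + 19 = 30  ✓
(8) a3 + a6 = 23; 23 mod 4 = 3  ✓
(9) a6 = 19 is odd  ✗
(10) a4 - a6 = 4 - 19 = -15  ✓
(11) values 17, 7, 4 are pairwise distinct  ✓
(12) a6 = 19 lies in [15, 23]  ✓

The assignment fails constraints 2, 9.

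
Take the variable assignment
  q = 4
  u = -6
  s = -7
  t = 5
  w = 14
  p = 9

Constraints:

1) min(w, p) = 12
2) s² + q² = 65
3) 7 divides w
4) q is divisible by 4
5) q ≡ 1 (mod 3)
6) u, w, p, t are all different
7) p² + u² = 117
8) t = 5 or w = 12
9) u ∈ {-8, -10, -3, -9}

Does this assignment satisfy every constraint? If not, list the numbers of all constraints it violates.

1) min(14, 9) = 9, not 12 — violated.
2) s² + q² = (-7)² + 4² = 49 + 16 = 65 — satisfied.
3) 14 / 7 = 2, so 7 divides 14 — satisfied.
4) 4 / 4 = 1, so 4 divides 4 — satisfied.
5) 4 mod 3 = 1 — satisfied.
6) values -6, 14, 9, 5 are pairwise distinct — satisfied.
7) p² + u² = 9² + (-6)² = 81 + 36 = 117 — satisfied.
8) t = 5 = 5 (first disjunct) — satisfied.
9) u = -6 is not in {-8, -10, -3, -9} — violated.

No — constraints 1 and 9 are not satisfied.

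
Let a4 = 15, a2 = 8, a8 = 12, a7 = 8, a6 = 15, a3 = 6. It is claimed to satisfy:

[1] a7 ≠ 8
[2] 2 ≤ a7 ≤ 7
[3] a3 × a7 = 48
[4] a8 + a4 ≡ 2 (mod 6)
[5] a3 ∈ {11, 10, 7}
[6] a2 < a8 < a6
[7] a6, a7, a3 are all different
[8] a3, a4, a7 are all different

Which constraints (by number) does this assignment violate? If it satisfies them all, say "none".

Constraints 1, 2, 4, and 5 are violated.

[1] a7 = 8, but 8 is required to differ  no
[2] a7 = 8 is outside [2, 7]  no
[3] a3 × a7 = 6 × 8 = 48  yes
[4] a8 + a4 = 27; 27 mod 6 = 3, not 2  no
[5] a3 = 6 is not in {11, 10, 7}  no
[6] values 8 < 12 < 15  yes
[7] values 15, 8, 6 are pairwise distinct  yes
[8] values 6, 15, 8 are pairwise distinct  yes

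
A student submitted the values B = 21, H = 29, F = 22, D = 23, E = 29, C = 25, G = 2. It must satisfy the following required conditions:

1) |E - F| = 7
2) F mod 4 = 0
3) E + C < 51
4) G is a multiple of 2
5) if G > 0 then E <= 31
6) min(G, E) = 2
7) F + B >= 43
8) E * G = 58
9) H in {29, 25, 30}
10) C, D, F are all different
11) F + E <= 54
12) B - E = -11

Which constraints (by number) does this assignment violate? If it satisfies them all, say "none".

The assignment fails constraints 2, 3, and 12.

1) |29 - 22| = 7  yes
2) 22 mod 4 = 2, not 0  no
3) E + C = 29 + 25 = 54; 54 ≥ 51, bound 51 not met  no
4) 2 / 2 = 1, so 2 divides 2  yes
5) G = 2 > 0, so we need E ≤ 31; E = 29 ≤ 31  yes
6) min(2, 29) = 2  yes
7) F + B = 22 + 21 = 43; 43 ≥ 43  yes
8) E * G = 29 * 2 = 58  yes
9) H = 29 is in {29, 25, 30}  yes
10) values 25, 23, 22 are pairwise distinct  yes
11) F + E = 22 + 29 = 51; 51 ≤ 54  yes
12) B - E = 21 - 29 = -8, not -11  no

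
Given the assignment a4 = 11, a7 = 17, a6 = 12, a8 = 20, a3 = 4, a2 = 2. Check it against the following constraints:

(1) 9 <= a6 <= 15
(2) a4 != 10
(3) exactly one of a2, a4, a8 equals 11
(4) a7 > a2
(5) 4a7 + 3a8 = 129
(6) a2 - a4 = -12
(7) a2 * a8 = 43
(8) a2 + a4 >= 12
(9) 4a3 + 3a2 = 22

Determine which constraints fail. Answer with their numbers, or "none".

Constraints 5, 6, and 7 do not hold.

(1) a6 = 12 lies in [9, 15] — OK.
(2) a4 = 11, and 11 ≠ 10 — OK.
(3) a2=2, a4=11, a8=20; 1 of them equals 11 — OK.
(4) a7 = 17, a2 = 2; 17 > 2 — OK.
(5) 4a7 + 3a8 = 4(17) + 3(20) = 128, not 129 — violated.
(6) a2 - a4 = 2 - 11 = -9, not -12 — violated.
(7) a2 * a8 = 2 * 20 = 40, not 43 — violated.
(8) a2 + a4 = 2 + 11 = 13; 13 ≥ 12 — OK.
(9) 4a3 + 3a2 = 4(4) + 3(2) = 22 — OK.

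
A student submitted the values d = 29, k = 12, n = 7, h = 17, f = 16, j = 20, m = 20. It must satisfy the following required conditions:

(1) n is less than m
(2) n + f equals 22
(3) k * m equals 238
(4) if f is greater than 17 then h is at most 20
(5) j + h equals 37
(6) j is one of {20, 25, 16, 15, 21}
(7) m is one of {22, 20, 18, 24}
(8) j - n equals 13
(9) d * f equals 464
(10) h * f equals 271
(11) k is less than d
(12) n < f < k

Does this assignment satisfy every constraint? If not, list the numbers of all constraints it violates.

Constraints 2, 3, 10, 12 do not hold.

(1) n = 7, m = 20; 7 < 20  ✔
(2) n + f = 7 + 16 = 23, not 22  ✘
(3) k * m = 12 * 20 = 240, not 238  ✘
(4) f = 16, not > 17; antecedent false, conditional vacuously true  ✔
(5) j + h = 20 + 17 = 37  ✔
(6) j = 20 is in {20, 25, 16, 15, 21}  ✔
(7) m = 20 is in {22, 20, 18, 24}  ✔
(8) j - n = 20 - 7 = 13  ✔
(9) d * f = 29 * 16 = 464  ✔
(10) h * f = 17 * 16 = 272, not 271  ✘
(11) k = 12, d = 29; 12 < 29  ✔
(12) values 7, 16, 12; f = 16 is not < k = 12  ✘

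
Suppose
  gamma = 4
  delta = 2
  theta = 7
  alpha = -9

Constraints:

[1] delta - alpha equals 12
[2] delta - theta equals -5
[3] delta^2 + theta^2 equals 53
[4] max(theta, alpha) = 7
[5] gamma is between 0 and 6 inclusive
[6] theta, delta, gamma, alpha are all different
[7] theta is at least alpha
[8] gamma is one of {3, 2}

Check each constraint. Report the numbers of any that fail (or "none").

[1] delta - alpha = 2 - (-9) = 11, not 12 — does not hold.
[2] delta - theta = 2 - 7 = -5 — holds.
[3] delta^2 + theta^2 = 2^2 + 7^2 = 4 + 49 = 53 — holds.
[4] max(7, -9) = 7 — holds.
[5] gamma = 4 lies in [0, 6] — holds.
[6] values 7, 2, 4, -9 are pairwise distinct — holds.
[7] theta = 7, alpha = -9; 7 ≥ -9 — holds.
[8] gamma = 4 is not in {3, 2} — does not hold.

The assignment fails constraints 1, 8.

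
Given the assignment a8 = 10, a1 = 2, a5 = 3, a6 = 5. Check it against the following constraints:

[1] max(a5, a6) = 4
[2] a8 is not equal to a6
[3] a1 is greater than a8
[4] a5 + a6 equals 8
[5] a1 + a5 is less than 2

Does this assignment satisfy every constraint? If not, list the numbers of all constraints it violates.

No — constraints 1, 3, and 5 are not satisfied.

[1] max(3, 5) = 5, not 4 — violated.
[2] a8 = 10, a6 = 5; distinct — satisfied.
[3] a1 = 2, a8 = 10; 2 ≤ 10 (want >) — violated.
[4] a5 + a6 = 3 + 5 = 8 — satisfied.
[5] a1 + a5 = 2 + 3 = 5; 5 ≥ 2, bound 2 not met — violated.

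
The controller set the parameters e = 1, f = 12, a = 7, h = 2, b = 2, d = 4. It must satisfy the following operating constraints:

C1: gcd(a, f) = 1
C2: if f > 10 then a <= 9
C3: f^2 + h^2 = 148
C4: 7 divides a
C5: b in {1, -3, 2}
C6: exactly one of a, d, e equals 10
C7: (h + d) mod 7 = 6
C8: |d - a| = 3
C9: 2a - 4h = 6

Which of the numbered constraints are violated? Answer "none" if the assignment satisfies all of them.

C1: gcd(7, 12) = 1 — holds.
C2: f = 12 > 10, so we need a ≤ 9; a = 7 ≤ 9 — holds.
C3: f^2 + h^2 = 12^2 + 2^2 = 144 + 4 = 148 — holds.
C4: 7 / 7 = 1, so 7 divides 7 — holds.
C5: b = 2 is in {1, -3, 2} — holds.
C6: a=7, d=4, e=1; 0 of them equal 10, not exactly one — fails.
C7: h + d = 6; 6 mod 7 = 6 — holds.
C8: |4 - 7| = 3 — holds.
C9: 2a - 4h = 2(7) - 4(2) = 6 — holds.

Constraint 6 does not hold.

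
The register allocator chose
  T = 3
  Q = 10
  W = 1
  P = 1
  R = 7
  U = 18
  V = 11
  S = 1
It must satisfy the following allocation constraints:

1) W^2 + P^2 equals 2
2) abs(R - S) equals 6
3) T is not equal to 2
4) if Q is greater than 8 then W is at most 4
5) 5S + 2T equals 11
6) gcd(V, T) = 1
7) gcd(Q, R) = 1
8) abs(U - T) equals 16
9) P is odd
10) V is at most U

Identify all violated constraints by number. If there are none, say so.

1) W^2 + P^2 = 1^2 + 1^2 = 1 + 1 = 2 — holds.
2) abs(7 - 1) = 6 — holds.
3) T = 3, and 3 ≠ 2 — holds.
4) Q = 10 > 8, so we need W ≤ 4; W = 1 ≤ 4 — holds.
5) 5S + 2T = 5(1) + 2(3) = 11 — holds.
6) gcd(11, 3) = 1 — holds.
7) gcd(10, 7) = 1 — holds.
8) abs(18 - 3) = 15, not 16 — fails.
9) P = 1 is odd — holds.
10) V = 11, U = 18; 11 ≤ 18 — holds.

The assignment fails constraint 8.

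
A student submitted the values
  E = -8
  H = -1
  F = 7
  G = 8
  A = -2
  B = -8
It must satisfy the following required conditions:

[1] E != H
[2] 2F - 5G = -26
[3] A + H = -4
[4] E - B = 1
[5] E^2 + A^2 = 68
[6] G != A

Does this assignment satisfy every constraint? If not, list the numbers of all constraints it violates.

Constraints 3, 4 are violated.

[1] E = -8, H = -1; distinct  ✔
[2] 2F - 5G = 2(7) - 5(8) = -26  ✔
[3] A + H = -2 + (-1) = -3, not -4  ✘
[4] E - B = -8 - (-8) = 0, not 1  ✘
[5] E^2 + A^2 = (-8)^2 + (-2)^2 = 64 + 4 = 68  ✔
[6] G = 8, A = -2; distinct  ✔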